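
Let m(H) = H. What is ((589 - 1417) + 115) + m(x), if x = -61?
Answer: -774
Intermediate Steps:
((589 - 1417) + 115) + m(x) = ((589 - 1417) + 115) - 61 = (-828 + 115) - 61 = -713 - 61 = -774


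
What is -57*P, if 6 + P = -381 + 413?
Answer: -1482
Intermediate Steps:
P = 26 (P = -6 + (-381 + 413) = -6 + 32 = 26)
-57*P = -57*26 = -1482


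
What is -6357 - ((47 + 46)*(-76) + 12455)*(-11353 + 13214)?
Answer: -10031564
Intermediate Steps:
-6357 - ((47 + 46)*(-76) + 12455)*(-11353 + 13214) = -6357 - (93*(-76) + 12455)*1861 = -6357 - (-7068 + 12455)*1861 = -6357 - 5387*1861 = -6357 - 1*10025207 = -6357 - 10025207 = -10031564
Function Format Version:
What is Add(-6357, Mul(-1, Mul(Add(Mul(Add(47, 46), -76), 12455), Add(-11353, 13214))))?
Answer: -10031564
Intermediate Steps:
Add(-6357, Mul(-1, Mul(Add(Mul(Add(47, 46), -76), 12455), Add(-11353, 13214)))) = Add(-6357, Mul(-1, Mul(Add(Mul(93, -76), 12455), 1861))) = Add(-6357, Mul(-1, Mul(Add(-7068, 12455), 1861))) = Add(-6357, Mul(-1, Mul(5387, 1861))) = Add(-6357, Mul(-1, 10025207)) = Add(-6357, -10025207) = -10031564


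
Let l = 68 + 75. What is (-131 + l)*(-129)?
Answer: -1548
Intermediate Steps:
l = 143
(-131 + l)*(-129) = (-131 + 143)*(-129) = 12*(-129) = -1548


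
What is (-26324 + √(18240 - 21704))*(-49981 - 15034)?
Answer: 1711454860 - 130030*I*√866 ≈ 1.7115e+9 - 3.8265e+6*I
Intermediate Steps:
(-26324 + √(18240 - 21704))*(-49981 - 15034) = (-26324 + √(-3464))*(-65015) = (-26324 + 2*I*√866)*(-65015) = 1711454860 - 130030*I*√866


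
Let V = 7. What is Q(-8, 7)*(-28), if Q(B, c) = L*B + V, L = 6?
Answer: 1148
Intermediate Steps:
Q(B, c) = 7 + 6*B (Q(B, c) = 6*B + 7 = 7 + 6*B)
Q(-8, 7)*(-28) = (7 + 6*(-8))*(-28) = (7 - 48)*(-28) = -41*(-28) = 1148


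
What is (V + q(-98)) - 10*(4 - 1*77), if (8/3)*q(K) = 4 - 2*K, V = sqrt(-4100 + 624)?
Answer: 805 + 2*I*sqrt(869) ≈ 805.0 + 58.958*I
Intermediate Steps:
V = 2*I*sqrt(869) (V = sqrt(-3476) = 2*I*sqrt(869) ≈ 58.958*I)
q(K) = 3/2 - 3*K/4 (q(K) = 3*(4 - 2*K)/8 = 3/2 - 3*K/4)
(V + q(-98)) - 10*(4 - 1*77) = (2*I*sqrt(869) + (3/2 - 3/4*(-98))) - 10*(4 - 1*77) = (2*I*sqrt(869) + (3/2 + 147/2)) - 10*(4 - 77) = (2*I*sqrt(869) + 75) - 10*(-73) = (75 + 2*I*sqrt(869)) + 730 = 805 + 2*I*sqrt(869)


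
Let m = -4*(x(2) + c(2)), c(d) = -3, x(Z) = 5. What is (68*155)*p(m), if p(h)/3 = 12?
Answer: 379440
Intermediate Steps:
m = -8 (m = -4*(5 - 3) = -4*2 = -8)
p(h) = 36 (p(h) = 3*12 = 36)
(68*155)*p(m) = (68*155)*36 = 10540*36 = 379440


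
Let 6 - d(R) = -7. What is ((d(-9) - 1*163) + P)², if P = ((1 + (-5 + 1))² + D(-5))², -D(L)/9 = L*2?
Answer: 93141801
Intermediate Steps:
d(R) = 13 (d(R) = 6 - 1*(-7) = 6 + 7 = 13)
D(L) = -18*L (D(L) = -9*L*2 = -18*L)
P = 9801 (P = ((1 + (-5 + 1))² - 18*(-5))² = ((1 - 4)² + 90)² = ((-3)² + 90)² = (9 + 90)² = 99² = 9801)
((d(-9) - 1*163) + P)² = ((13 - 1*163) + 9801)² = ((13 - 163) + 9801)² = (-150 + 9801)² = 9651² = 93141801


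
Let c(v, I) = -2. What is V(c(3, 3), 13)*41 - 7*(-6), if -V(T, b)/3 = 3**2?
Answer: -1065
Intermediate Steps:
V(T, b) = -27 (V(T, b) = -3*3**2 = -3*9 = -27)
V(c(3, 3), 13)*41 - 7*(-6) = -27*41 - 7*(-6) = -1107 + 42 = -1065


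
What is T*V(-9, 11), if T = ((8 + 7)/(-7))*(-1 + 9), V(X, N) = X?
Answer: 1080/7 ≈ 154.29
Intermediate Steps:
T = -120/7 (T = (15*(-⅐))*8 = -15/7*8 = -120/7 ≈ -17.143)
T*V(-9, 11) = -120/7*(-9) = 1080/7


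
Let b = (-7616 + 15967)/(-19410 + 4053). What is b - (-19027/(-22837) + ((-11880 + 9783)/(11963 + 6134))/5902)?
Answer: -51578093095188971/37458572913329646 ≈ -1.3769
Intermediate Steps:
b = -8351/15357 (b = 8351/(-15357) = 8351*(-1/15357) = -8351/15357 ≈ -0.54379)
b - (-19027/(-22837) + ((-11880 + 9783)/(11963 + 6134))/5902) = -8351/15357 - (-19027/(-22837) + ((-11880 + 9783)/(11963 + 6134))/5902) = -8351/15357 - (-19027*(-1/22837) - 2097/18097*(1/5902)) = -8351/15357 - (19027/22837 - 2097*1/18097*(1/5902)) = -8351/15357 - (19027/22837 - 2097/18097*1/5902) = -8351/15357 - (19027/22837 - 2097/106808494) = -8351/15357 - 1*2032197326149/2439185577478 = -8351/15357 - 2032197326149/2439185577478 = -51578093095188971/37458572913329646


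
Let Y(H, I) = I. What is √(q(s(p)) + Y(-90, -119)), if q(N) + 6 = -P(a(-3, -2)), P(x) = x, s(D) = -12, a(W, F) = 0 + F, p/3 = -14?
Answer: I*√123 ≈ 11.091*I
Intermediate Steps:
p = -42 (p = 3*(-14) = -42)
a(W, F) = F
q(N) = -4 (q(N) = -6 - 1*(-2) = -6 + 2 = -4)
√(q(s(p)) + Y(-90, -119)) = √(-4 - 119) = √(-123) = I*√123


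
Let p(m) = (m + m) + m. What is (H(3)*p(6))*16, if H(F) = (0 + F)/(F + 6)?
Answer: 96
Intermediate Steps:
H(F) = F/(6 + F)
p(m) = 3*m (p(m) = 2*m + m = 3*m)
(H(3)*p(6))*16 = ((3/(6 + 3))*(3*6))*16 = ((3/9)*18)*16 = ((3*(⅑))*18)*16 = ((⅓)*18)*16 = 6*16 = 96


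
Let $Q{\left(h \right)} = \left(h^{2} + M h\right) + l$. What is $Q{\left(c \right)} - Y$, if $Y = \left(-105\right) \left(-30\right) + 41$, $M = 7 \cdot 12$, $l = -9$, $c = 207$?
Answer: $57037$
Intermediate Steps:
$M = 84$
$Q{\left(h \right)} = -9 + h^{2} + 84 h$ ($Q{\left(h \right)} = \left(h^{2} + 84 h\right) - 9 = -9 + h^{2} + 84 h$)
$Y = 3191$ ($Y = 3150 + 41 = 3191$)
$Q{\left(c \right)} - Y = \left(-9 + 207^{2} + 84 \cdot 207\right) - 3191 = \left(-9 + 42849 + 17388\right) - 3191 = 60228 - 3191 = 57037$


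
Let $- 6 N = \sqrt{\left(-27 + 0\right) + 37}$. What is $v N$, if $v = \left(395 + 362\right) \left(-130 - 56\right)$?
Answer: $23467 \sqrt{10} \approx 74209.0$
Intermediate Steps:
$v = -140802$ ($v = 757 \left(-186\right) = -140802$)
$N = - \frac{\sqrt{10}}{6}$ ($N = - \frac{\sqrt{\left(-27 + 0\right) + 37}}{6} = - \frac{\sqrt{-27 + 37}}{6} = - \frac{\sqrt{10}}{6} \approx -0.52705$)
$v N = - 140802 \left(- \frac{\sqrt{10}}{6}\right) = 23467 \sqrt{10}$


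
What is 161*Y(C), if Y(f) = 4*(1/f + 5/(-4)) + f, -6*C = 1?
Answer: -28175/6 ≈ -4695.8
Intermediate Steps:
C = -1/6 (C = -1/6*1 = -1/6 ≈ -0.16667)
Y(f) = -5 + f + 4/f (Y(f) = 4*(1/f + 5*(-1/4)) + f = 4*(1/f - 5/4) + f = 4*(-5/4 + 1/f) + f = (-5 + 4/f) + f = -5 + f + 4/f)
161*Y(C) = 161*(-5 - 1/6 + 4/(-1/6)) = 161*(-5 - 1/6 + 4*(-6)) = 161*(-5 - 1/6 - 24) = 161*(-175/6) = -28175/6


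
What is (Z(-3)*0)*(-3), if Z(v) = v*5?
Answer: 0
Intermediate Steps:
Z(v) = 5*v
(Z(-3)*0)*(-3) = ((5*(-3))*0)*(-3) = -15*0*(-3) = 0*(-3) = 0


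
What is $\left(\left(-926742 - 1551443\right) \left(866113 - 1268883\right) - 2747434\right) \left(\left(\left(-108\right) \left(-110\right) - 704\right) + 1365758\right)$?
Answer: $1374367154082580944$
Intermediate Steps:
$\left(\left(-926742 - 1551443\right) \left(866113 - 1268883\right) - 2747434\right) \left(\left(\left(-108\right) \left(-110\right) - 704\right) + 1365758\right) = \left(\left(-2478185\right) \left(-402770\right) - 2747434\right) \left(\left(11880 - 704\right) + 1365758\right) = \left(998138572450 - 2747434\right) \left(11176 + 1365758\right) = 998135825016 \cdot 1376934 = 1374367154082580944$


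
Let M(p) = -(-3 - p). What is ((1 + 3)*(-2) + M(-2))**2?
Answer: 49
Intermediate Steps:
M(p) = 3 + p
((1 + 3)*(-2) + M(-2))**2 = ((1 + 3)*(-2) + (3 - 2))**2 = (4*(-2) + 1)**2 = (-8 + 1)**2 = (-7)**2 = 49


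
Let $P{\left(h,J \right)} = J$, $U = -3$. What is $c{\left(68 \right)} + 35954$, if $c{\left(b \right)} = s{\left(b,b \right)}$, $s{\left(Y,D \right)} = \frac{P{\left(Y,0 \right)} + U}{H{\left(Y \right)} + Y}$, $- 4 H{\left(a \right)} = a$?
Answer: $\frac{611217}{17} \approx 35954.0$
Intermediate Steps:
$H{\left(a \right)} = - \frac{a}{4}$
$s{\left(Y,D \right)} = - \frac{4}{Y}$ ($s{\left(Y,D \right)} = \frac{0 - 3}{- \frac{Y}{4} + Y} = - \frac{3}{\frac{3}{4} Y} = - 3 \frac{4}{3 Y} = - \frac{4}{Y}$)
$c{\left(b \right)} = - \frac{4}{b}$
$c{\left(68 \right)} + 35954 = - \frac{4}{68} + 35954 = \left(-4\right) \frac{1}{68} + 35954 = - \frac{1}{17} + 35954 = \frac{611217}{17}$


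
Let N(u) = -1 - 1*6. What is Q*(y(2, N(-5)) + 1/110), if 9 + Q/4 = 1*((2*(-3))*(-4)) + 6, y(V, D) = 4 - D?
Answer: 50862/55 ≈ 924.76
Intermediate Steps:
N(u) = -7 (N(u) = -1 - 6 = -7)
Q = 84 (Q = -36 + 4*(1*((2*(-3))*(-4)) + 6) = -36 + 4*(1*(-6*(-4)) + 6) = -36 + 4*(1*24 + 6) = -36 + 4*(24 + 6) = -36 + 4*30 = -36 + 120 = 84)
Q*(y(2, N(-5)) + 1/110) = 84*((4 - 1*(-7)) + 1/110) = 84*((4 + 7) + 1/110) = 84*(11 + 1/110) = 84*(1211/110) = 50862/55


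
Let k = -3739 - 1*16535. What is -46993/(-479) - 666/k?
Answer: 158842516/1618541 ≈ 98.139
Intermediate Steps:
k = -20274 (k = -3739 - 16535 = -20274)
-46993/(-479) - 666/k = -46993/(-479) - 666/(-20274) = -46993*(-1/479) - 666*(-1/20274) = 46993/479 + 111/3379 = 158842516/1618541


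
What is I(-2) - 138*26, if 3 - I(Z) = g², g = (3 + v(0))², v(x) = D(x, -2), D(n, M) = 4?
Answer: -5986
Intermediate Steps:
v(x) = 4
g = 49 (g = (3 + 4)² = 7² = 49)
I(Z) = -2398 (I(Z) = 3 - 1*49² = 3 - 1*2401 = 3 - 2401 = -2398)
I(-2) - 138*26 = -2398 - 138*26 = -2398 - 3588 = -5986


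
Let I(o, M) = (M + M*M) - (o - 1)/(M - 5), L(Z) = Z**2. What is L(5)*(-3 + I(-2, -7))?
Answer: 3875/4 ≈ 968.75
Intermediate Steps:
I(o, M) = M + M**2 - (-1 + o)/(-5 + M) (I(o, M) = (M + M**2) - (-1 + o)/(-5 + M) = M + M**2 - (-1 + o)/(-5 + M))
L(5)*(-3 + I(-2, -7)) = 5**2*(-3 + (1 + (-7)**3 - 1*(-2) - 5*(-7) - 4*(-7)**2)/(-5 - 7)) = 25*(-3 + (1 - 343 + 2 + 35 - 4*49)/(-12)) = 25*(-3 - (1 - 343 + 2 + 35 - 196)/12) = 25*(-3 - 1/12*(-501)) = 25*(-3 + 167/4) = 25*(155/4) = 3875/4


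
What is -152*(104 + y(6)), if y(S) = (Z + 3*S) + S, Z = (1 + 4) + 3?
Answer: -20672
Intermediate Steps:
Z = 8 (Z = 5 + 3 = 8)
y(S) = 8 + 4*S (y(S) = (8 + 3*S) + S = 8 + 4*S)
-152*(104 + y(6)) = -152*(104 + (8 + 4*6)) = -152*(104 + (8 + 24)) = -152*(104 + 32) = -152*136 = -20672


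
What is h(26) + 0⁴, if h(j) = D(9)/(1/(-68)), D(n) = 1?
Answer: -68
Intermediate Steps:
h(j) = -68 (h(j) = 1/1/(-68) = 1/(-1/68) = 1*(-68) = -68)
h(26) + 0⁴ = -68 + 0⁴ = -68 + 0 = -68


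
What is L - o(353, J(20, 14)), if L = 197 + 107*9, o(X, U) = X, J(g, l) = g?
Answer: 807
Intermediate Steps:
L = 1160 (L = 197 + 963 = 1160)
L - o(353, J(20, 14)) = 1160 - 1*353 = 1160 - 353 = 807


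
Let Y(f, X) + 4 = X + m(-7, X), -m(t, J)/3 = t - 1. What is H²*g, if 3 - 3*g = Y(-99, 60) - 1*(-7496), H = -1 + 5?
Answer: -121168/3 ≈ -40389.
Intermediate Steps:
m(t, J) = 3 - 3*t (m(t, J) = -3*(t - 1) = -3*(-1 + t) = 3 - 3*t)
H = 4
Y(f, X) = 20 + X (Y(f, X) = -4 + (X + (3 - 3*(-7))) = -4 + (X + (3 + 21)) = -4 + (X + 24) = -4 + (24 + X) = 20 + X)
g = -7573/3 (g = 1 - ((20 + 60) - 1*(-7496))/3 = 1 - (80 + 7496)/3 = 1 - ⅓*7576 = 1 - 7576/3 = -7573/3 ≈ -2524.3)
H²*g = 4²*(-7573/3) = 16*(-7573/3) = -121168/3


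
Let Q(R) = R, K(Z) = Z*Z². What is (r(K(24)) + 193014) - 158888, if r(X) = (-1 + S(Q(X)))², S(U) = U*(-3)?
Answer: 1720043855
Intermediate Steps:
K(Z) = Z³
S(U) = -3*U
r(X) = (-1 - 3*X)²
(r(K(24)) + 193014) - 158888 = ((1 + 3*24³)² + 193014) - 158888 = ((1 + 3*13824)² + 193014) - 158888 = ((1 + 41472)² + 193014) - 158888 = (41473² + 193014) - 158888 = (1720009729 + 193014) - 158888 = 1720202743 - 158888 = 1720043855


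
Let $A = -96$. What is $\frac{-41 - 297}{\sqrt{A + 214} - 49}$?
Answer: $\frac{16562}{2283} + \frac{338 \sqrt{118}}{2283} \approx 8.8627$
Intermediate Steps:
$\frac{-41 - 297}{\sqrt{A + 214} - 49} = \frac{-41 - 297}{\sqrt{-96 + 214} - 49} = - \frac{338}{\sqrt{118} - 49} = - \frac{338}{-49 + \sqrt{118}}$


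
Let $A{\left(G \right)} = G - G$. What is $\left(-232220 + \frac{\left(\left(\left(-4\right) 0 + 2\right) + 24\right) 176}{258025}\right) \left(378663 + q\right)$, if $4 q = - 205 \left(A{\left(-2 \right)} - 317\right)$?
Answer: $- \frac{23662393955576147}{258025} \approx -9.1706 \cdot 10^{10}$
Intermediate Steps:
$A{\left(G \right)} = 0$
$q = \frac{64985}{4}$ ($q = \frac{\left(-205\right) \left(0 - 317\right)}{4} = \frac{\left(-205\right) \left(-317\right)}{4} = \frac{1}{4} \cdot 64985 = \frac{64985}{4} \approx 16246.0$)
$\left(-232220 + \frac{\left(\left(\left(-4\right) 0 + 2\right) + 24\right) 176}{258025}\right) \left(378663 + q\right) = \left(-232220 + \frac{\left(\left(\left(-4\right) 0 + 2\right) + 24\right) 176}{258025}\right) \left(378663 + \frac{64985}{4}\right) = \left(-232220 + \left(\left(0 + 2\right) + 24\right) 176 \cdot \frac{1}{258025}\right) \frac{1579637}{4} = \left(-232220 + \left(2 + 24\right) 176 \cdot \frac{1}{258025}\right) \frac{1579637}{4} = \left(-232220 + 26 \cdot 176 \cdot \frac{1}{258025}\right) \frac{1579637}{4} = \left(-232220 + 4576 \cdot \frac{1}{258025}\right) \frac{1579637}{4} = \left(-232220 + \frac{4576}{258025}\right) \frac{1579637}{4} = \left(- \frac{59918560924}{258025}\right) \frac{1579637}{4} = - \frac{23662393955576147}{258025}$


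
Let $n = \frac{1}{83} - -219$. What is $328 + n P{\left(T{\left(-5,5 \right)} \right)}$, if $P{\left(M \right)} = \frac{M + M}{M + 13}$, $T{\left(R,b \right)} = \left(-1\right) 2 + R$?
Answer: $- \frac{45574}{249} \approx -183.03$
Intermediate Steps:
$T{\left(R,b \right)} = -2 + R$
$n = \frac{18178}{83}$ ($n = \frac{1}{83} + 219 = \frac{18178}{83} \approx 219.01$)
$P{\left(M \right)} = \frac{2 M}{13 + M}$
$328 + n P{\left(T{\left(-5,5 \right)} \right)} = 328 + \frac{18178 \frac{2 \left(-2 - 5\right)}{13 - 7}}{83} = 328 + \frac{18178 \cdot 2 \left(-7\right) \frac{1}{13 - 7}}{83} = 328 + \frac{18178 \cdot 2 \left(-7\right) \frac{1}{6}}{83} = 328 + \frac{18178}{83} \left(- \frac{7}{3}\right) = 328 - \frac{127246}{249} = - \frac{45574}{249}$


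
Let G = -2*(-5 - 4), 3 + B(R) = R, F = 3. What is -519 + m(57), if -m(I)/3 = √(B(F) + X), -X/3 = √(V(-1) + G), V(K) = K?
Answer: -519 - 3*I*√3*17^(¼) ≈ -519.0 - 10.551*I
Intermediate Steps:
B(R) = -3 + R
G = 18 (G = -2*(-9) = 18)
X = -3*√17 (X = -3*√(-1 + 18) = -3*√17 ≈ -12.369)
m(I) = -3*I*√3*17^(¼) (m(I) = -3*√((-3 + 3) - 3*√17) = -3*√(0 - 3*√17) = -3*I*√3*17^(¼))
-519 + m(57) = -519 - 3*I*√3*17^(¼)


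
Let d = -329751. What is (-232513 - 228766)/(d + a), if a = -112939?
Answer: 461279/442690 ≈ 1.0420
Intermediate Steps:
(-232513 - 228766)/(d + a) = (-232513 - 228766)/(-329751 - 112939) = -461279/(-442690) = -461279*(-1/442690) = 461279/442690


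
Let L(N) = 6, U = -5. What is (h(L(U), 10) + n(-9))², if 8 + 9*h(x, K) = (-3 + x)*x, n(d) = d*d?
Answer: 546121/81 ≈ 6742.2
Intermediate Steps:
n(d) = d²
h(x, K) = -8/9 + x*(-3 + x)/9 (h(x, K) = -8/9 + ((-3 + x)*x)/9 = -8/9 + (x*(-3 + x))/9 = -8/9 + x*(-3 + x)/9)
(h(L(U), 10) + n(-9))² = ((-8/9 - ⅓*6 + (⅑)*6²) + (-9)²)² = ((-8/9 - 2 + (⅑)*36) + 81)² = ((-8/9 - 2 + 4) + 81)² = (10/9 + 81)² = (739/9)² = 546121/81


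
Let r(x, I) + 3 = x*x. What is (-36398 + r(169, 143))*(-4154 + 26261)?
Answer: -173318880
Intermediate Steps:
r(x, I) = -3 + x**2 (r(x, I) = -3 + x*x = -3 + x**2)
(-36398 + r(169, 143))*(-4154 + 26261) = (-36398 + (-3 + 169**2))*(-4154 + 26261) = (-36398 + (-3 + 28561))*22107 = (-36398 + 28558)*22107 = -7840*22107 = -173318880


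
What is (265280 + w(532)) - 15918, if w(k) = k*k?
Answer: 532386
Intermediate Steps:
w(k) = k²
(265280 + w(532)) - 15918 = (265280 + 532²) - 15918 = (265280 + 283024) - 15918 = 548304 - 15918 = 532386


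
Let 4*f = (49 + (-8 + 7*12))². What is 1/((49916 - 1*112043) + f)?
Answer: -4/232883 ≈ -1.7176e-5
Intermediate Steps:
f = 15625/4 (f = (49 + (-8 + 7*12))²/4 = (49 + (-8 + 84))²/4 = (49 + 76)²/4 = (¼)*125² = (¼)*15625 = 15625/4 ≈ 3906.3)
1/((49916 - 1*112043) + f) = 1/((49916 - 1*112043) + 15625/4) = 1/((49916 - 112043) + 15625/4) = 1/(-62127 + 15625/4) = 1/(-232883/4) = -4/232883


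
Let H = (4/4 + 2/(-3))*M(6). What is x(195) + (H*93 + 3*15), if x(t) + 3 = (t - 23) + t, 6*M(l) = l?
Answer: 440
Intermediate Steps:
M(l) = l/6
x(t) = -26 + 2*t (x(t) = -3 + ((t - 23) + t) = -3 + ((-23 + t) + t) = -3 + (-23 + 2*t) = -26 + 2*t)
H = ⅓ (H = (4/4 + 2/(-3))*((⅙)*6) = (4*(¼) + 2*(-⅓))*1 = (1 - ⅔)*1 = (⅓)*1 = ⅓ ≈ 0.33333)
x(195) + (H*93 + 3*15) = (-26 + 2*195) + ((⅓)*93 + 3*15) = (-26 + 390) + (31 + 45) = 364 + 76 = 440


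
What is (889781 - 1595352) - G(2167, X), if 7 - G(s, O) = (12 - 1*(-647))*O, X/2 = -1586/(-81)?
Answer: -55061470/81 ≈ -6.7977e+5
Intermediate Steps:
X = 3172/81 (X = 2*(-1586/(-81)) = 2*(-1586*(-1/81)) = 2*(1586/81) = 3172/81 ≈ 39.161)
G(s, O) = 7 - 659*O (G(s, O) = 7 - (12 - 1*(-647))*O = 7 - (12 + 647)*O = 7 - 659*O)
(889781 - 1595352) - G(2167, X) = (889781 - 1595352) - (7 - 659*3172/81) = -705571 - (7 - 2090348/81) = -705571 - 1*(-2089781/81) = -705571 + 2089781/81 = -55061470/81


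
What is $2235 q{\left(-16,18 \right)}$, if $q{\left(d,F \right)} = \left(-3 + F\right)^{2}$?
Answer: $502875$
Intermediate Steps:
$2235 q{\left(-16,18 \right)} = 2235 \left(-3 + 18\right)^{2} = 2235 \cdot 15^{2} = 2235 \cdot 225 = 502875$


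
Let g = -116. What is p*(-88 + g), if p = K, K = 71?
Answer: -14484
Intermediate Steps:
p = 71
p*(-88 + g) = 71*(-88 - 116) = 71*(-204) = -14484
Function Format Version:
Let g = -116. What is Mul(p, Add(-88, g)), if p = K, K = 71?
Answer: -14484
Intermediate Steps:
p = 71
Mul(p, Add(-88, g)) = Mul(71, Add(-88, -116)) = Mul(71, -204) = -14484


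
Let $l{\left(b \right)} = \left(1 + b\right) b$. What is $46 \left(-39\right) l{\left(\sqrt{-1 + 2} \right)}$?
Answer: $-3588$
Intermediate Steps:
$l{\left(b \right)} = b \left(1 + b\right)$
$46 \left(-39\right) l{\left(\sqrt{-1 + 2} \right)} = 46 \left(-39\right) \sqrt{-1 + 2} \left(1 + \sqrt{-1 + 2}\right) = - 1794 \sqrt{1} \left(1 + \sqrt{1}\right) = - 1794 \cdot 1 \left(1 + 1\right) = - 1794 \cdot 1 \cdot 2 = \left(-1794\right) 2 = -3588$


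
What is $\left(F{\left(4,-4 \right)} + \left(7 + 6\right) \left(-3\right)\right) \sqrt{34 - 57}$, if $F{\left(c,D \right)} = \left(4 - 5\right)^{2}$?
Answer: $- 38 i \sqrt{23} \approx - 182.24 i$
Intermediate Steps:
$F{\left(c,D \right)} = 1$ ($F{\left(c,D \right)} = \left(-1\right)^{2} = 1$)
$\left(F{\left(4,-4 \right)} + \left(7 + 6\right) \left(-3\right)\right) \sqrt{34 - 57} = \left(1 + \left(7 + 6\right) \left(-3\right)\right) \sqrt{34 - 57} = \left(1 + 13 \left(-3\right)\right) \sqrt{-23} = \left(1 - 39\right) i \sqrt{23} = - 38 i \sqrt{23}$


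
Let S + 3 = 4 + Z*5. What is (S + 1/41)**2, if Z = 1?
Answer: 61009/1681 ≈ 36.293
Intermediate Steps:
S = 6 (S = -3 + (4 + 1*5) = -3 + (4 + 5) = -3 + 9 = 6)
(S + 1/41)**2 = (6 + 1/41)**2 = (247/41)**2 = 61009/1681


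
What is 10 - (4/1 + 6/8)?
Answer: 21/4 ≈ 5.2500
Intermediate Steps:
10 - (4/1 + 6/8) = 10 - (4*1 + 6*(⅛)) = 10 - (4 + ¾) = 10 - 1*19/4 = 10 - 19/4 = 21/4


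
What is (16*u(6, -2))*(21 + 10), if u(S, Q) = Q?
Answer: -992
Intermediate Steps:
(16*u(6, -2))*(21 + 10) = (16*(-2))*(21 + 10) = -32*31 = -992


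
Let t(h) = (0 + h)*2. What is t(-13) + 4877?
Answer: 4851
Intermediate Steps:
t(h) = 2*h (t(h) = h*2 = 2*h)
t(-13) + 4877 = 2*(-13) + 4877 = -26 + 4877 = 4851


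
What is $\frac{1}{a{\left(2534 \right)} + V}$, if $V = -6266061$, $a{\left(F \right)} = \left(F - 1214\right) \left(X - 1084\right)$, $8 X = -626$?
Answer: $- \frac{1}{7800231} \approx -1.282 \cdot 10^{-7}$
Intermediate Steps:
$X = - \frac{313}{4}$ ($X = \frac{1}{8} \left(-626\right) = - \frac{313}{4} \approx -78.25$)
$a{\left(F \right)} = \frac{2821943}{2} - \frac{4649 F}{4}$ ($a{\left(F \right)} = \left(F - 1214\right) \left(- \frac{313}{4} - 1084\right) = \left(-1214 + F\right) \left(- \frac{4649}{4}\right) = \frac{2821943}{2} - \frac{4649 F}{4}$)
$\frac{1}{a{\left(2534 \right)} + V} = \frac{1}{\left(\frac{2821943}{2} - \frac{5890283}{2}\right) - 6266061} = \frac{1}{-1534170 - 6266061} = \frac{1}{-7800231} = - \frac{1}{7800231}$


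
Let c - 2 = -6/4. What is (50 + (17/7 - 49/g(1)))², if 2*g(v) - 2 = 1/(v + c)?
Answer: 192721/784 ≈ 245.82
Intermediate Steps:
c = ½ (c = 2 - 6/4 = 2 - 6*¼ = 2 - 3/2 = ½ ≈ 0.50000)
g(v) = 1 + 1/(2*(½ + v)) (g(v) = 1 + 1/(2*(v + ½)) = 1 + 1/(2*(½ + v)))
(50 + (17/7 - 49/g(1)))² = (50 + (17/7 - 49*(1 + 2*1)/(2*(1 + 1))))² = (50 + (17*(⅐) - 49/(2*2/(1 + 2))))² = (50 + (17/7 - 49/(2*2/3)))² = (50 + (17/7 - 49/(2*(⅓)*2)))² = (50 + (17/7 - 49/4/3))² = (50 + (17/7 - 49*¾))² = (50 + (17/7 - 147/4))² = (50 - 961/28)² = (439/28)² = 192721/784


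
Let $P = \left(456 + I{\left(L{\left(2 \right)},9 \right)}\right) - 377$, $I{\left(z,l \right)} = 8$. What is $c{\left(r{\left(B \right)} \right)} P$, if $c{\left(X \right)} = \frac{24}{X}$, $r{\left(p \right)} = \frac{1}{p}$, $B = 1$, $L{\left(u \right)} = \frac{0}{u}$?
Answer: $2088$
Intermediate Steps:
$L{\left(u \right)} = 0$
$P = 87$ ($P = \left(456 + 8\right) - 377 = 464 - 377 = 87$)
$c{\left(r{\left(B \right)} \right)} P = \frac{24}{1^{-1}} \cdot 87 = \frac{24}{1} \cdot 87 = 24 \cdot 1 \cdot 87 = 24 \cdot 87 = 2088$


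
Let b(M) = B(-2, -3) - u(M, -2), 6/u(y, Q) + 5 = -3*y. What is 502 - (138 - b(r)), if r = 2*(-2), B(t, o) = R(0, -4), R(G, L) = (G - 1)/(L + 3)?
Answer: 2549/7 ≈ 364.14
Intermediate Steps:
u(y, Q) = 6/(-5 - 3*y)
R(G, L) = (-1 + G)/(3 + L)
B(t, o) = 1 (B(t, o) = (-1 + 0)/(3 - 4) = -1/(-1) = -1*(-1) = 1)
r = -4
b(M) = 1 + 6/(5 + 3*M) (b(M) = 1 - (-6)/(5 + 3*M) = 1 + 6/(5 + 3*M))
502 - (138 - b(r)) = 502 - (138 - (11 + 3*(-4))/(5 + 3*(-4))) = 502 - (138 - (11 - 12)/(5 - 12)) = 502 - (138 - (-1)/(-7)) = 502 - (138 - (-1)*(-1)/7) = 502 - (138 - 1*1/7) = 502 - (138 - 1/7) = 502 - 1*965/7 = 502 - 965/7 = 2549/7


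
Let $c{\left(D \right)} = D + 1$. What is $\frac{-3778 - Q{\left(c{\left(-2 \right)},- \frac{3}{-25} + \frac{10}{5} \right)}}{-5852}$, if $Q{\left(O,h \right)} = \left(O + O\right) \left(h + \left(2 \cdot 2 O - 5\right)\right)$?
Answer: $\frac{6771}{10450} \approx 0.64794$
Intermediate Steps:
$c{\left(D \right)} = 1 + D$
$Q{\left(O,h \right)} = 2 O \left(-5 + h + 4 O\right)$ ($Q{\left(O,h \right)} = 2 O \left(h + \left(4 O - 5\right)\right) = 2 O \left(h + \left(-5 + 4 O\right)\right) = 2 O \left(-5 + h + 4 O\right)$)
$\frac{-3778 - Q{\left(c{\left(-2 \right)},- \frac{3}{-25} + \frac{10}{5} \right)}}{-5852} = \frac{-3778 - 2 \left(1 - 2\right) \left(-5 + \left(- \frac{3}{-25} + \frac{10}{5}\right) + 4 \left(1 - 2\right)\right)}{-5852} = \left(-3778 - 2 \left(-1\right) \left(-5 + \left(\left(-3\right) \left(- \frac{1}{25}\right) + 10 \cdot \frac{1}{5}\right) + 4 \left(-1\right)\right)\right) \left(- \frac{1}{5852}\right) = \left(-3778 - 2 \left(-1\right) \left(-5 + \left(\frac{3}{25} + 2\right) - 4\right)\right) \left(- \frac{1}{5852}\right) = \left(-3778 - 2 \left(-1\right) \left(-5 + \frac{53}{25} - 4\right)\right) \left(- \frac{1}{5852}\right) = \left(-3778 - 2 \left(-1\right) \left(- \frac{172}{25}\right)\right) \left(- \frac{1}{5852}\right) = \left(-3778 - \frac{344}{25}\right) \left(- \frac{1}{5852}\right) = \left(- \frac{94794}{25}\right) \left(- \frac{1}{5852}\right) = \frac{6771}{10450}$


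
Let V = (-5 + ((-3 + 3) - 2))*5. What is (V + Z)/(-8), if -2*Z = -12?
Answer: 29/8 ≈ 3.6250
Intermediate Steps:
Z = 6 (Z = -½*(-12) = 6)
V = -35 (V = (-5 + (0 - 2))*5 = (-5 - 2)*5 = -7*5 = -35)
(V + Z)/(-8) = (-35 + 6)/(-8) = -29*(-⅛) = 29/8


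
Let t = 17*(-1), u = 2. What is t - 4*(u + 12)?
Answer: -73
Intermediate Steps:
t = -17
t - 4*(u + 12) = -17 - 4*(2 + 12) = -17 - 4*14 = -17 - 1*56 = -17 - 56 = -73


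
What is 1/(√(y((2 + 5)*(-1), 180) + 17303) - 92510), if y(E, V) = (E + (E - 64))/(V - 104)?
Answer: -703076/65041429265 - 17*√3458/65041429265 ≈ -1.0825e-5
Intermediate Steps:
y(E, V) = (-64 + 2*E)/(-104 + V) (y(E, V) = (E + (-64 + E))/(-104 + V) = (-64 + 2*E)/(-104 + V))
1/(√(y((2 + 5)*(-1), 180) + 17303) - 92510) = 1/(√(2*(-32 + (2 + 5)*(-1))/(-104 + 180) + 17303) - 92510) = 1/(√(2*(-32 + 7*(-1))/76 + 17303) - 92510) = 1/(√(2*(1/76)*(-32 - 7) + 17303) - 92510) = 1/(√(2*(1/76)*(-39) + 17303) - 92510) = 1/(√(-39/38 + 17303) - 92510) = 1/(√(657475/38) - 92510) = 1/(85*√3458/38 - 92510) = 1/(-92510 + 85*√3458/38)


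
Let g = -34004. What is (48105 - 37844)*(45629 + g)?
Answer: 119284125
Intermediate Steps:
(48105 - 37844)*(45629 + g) = (48105 - 37844)*(45629 - 34004) = 10261*11625 = 119284125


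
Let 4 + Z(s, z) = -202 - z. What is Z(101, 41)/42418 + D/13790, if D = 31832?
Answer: 673421823/292472110 ≈ 2.3025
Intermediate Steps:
Z(s, z) = -206 - z (Z(s, z) = -4 + (-202 - z) = -206 - z)
Z(101, 41)/42418 + D/13790 = (-206 - 1*41)/42418 + 31832/13790 = (-206 - 41)*(1/42418) + 31832*(1/13790) = -247*1/42418 + 15916/6895 = -247/42418 + 15916/6895 = 673421823/292472110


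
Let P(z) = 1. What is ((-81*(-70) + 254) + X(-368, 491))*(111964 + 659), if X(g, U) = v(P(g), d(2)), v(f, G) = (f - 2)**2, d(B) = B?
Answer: 667291275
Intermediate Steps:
v(f, G) = (-2 + f)**2
X(g, U) = 1 (X(g, U) = (-2 + 1)**2 = (-1)**2 = 1)
((-81*(-70) + 254) + X(-368, 491))*(111964 + 659) = ((-81*(-70) + 254) + 1)*(111964 + 659) = ((5670 + 254) + 1)*112623 = (5924 + 1)*112623 = 5925*112623 = 667291275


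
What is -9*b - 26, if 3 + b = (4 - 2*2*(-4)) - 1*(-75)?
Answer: -854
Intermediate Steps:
b = 92 (b = -3 + ((4 - 2*2*(-4)) - 1*(-75)) = -3 + ((4 - 4*(-4)) + 75) = -3 + ((4 + 16) + 75) = -3 + (20 + 75) = -3 + 95 = 92)
-9*b - 26 = -9*92 - 26 = -828 - 26 = -854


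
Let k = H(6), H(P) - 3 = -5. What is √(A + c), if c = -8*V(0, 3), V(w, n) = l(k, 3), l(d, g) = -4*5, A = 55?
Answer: √215 ≈ 14.663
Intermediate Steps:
H(P) = -2 (H(P) = 3 - 5 = -2)
k = -2
l(d, g) = -20
V(w, n) = -20
c = 160 (c = -8*(-20) = 160)
√(A + c) = √(55 + 160) = √215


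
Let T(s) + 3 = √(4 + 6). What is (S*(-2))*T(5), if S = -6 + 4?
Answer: -12 + 4*√10 ≈ 0.64911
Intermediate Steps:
T(s) = -3 + √10 (T(s) = -3 + √(4 + 6) = -3 + √10)
S = -2
(S*(-2))*T(5) = (-2*(-2))*(-3 + √10) = 4*(-3 + √10) = -12 + 4*√10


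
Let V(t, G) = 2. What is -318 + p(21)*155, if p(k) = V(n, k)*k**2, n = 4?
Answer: 136392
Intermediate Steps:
p(k) = 2*k**2
-318 + p(21)*155 = -318 + (2*21**2)*155 = -318 + (2*441)*155 = -318 + 882*155 = -318 + 136710 = 136392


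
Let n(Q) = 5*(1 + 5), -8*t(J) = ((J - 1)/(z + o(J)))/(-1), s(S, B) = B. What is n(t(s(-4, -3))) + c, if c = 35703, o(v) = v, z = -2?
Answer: 35733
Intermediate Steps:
t(J) = (-1 + J)/(8*(-2 + J)) (t(J) = -(J - 1)/(-2 + J)/(8*(-1)) = -(-1 + J)/(-2 + J)*(-1)/8 = -(-1)*(-1 + J)/(8*(-2 + J)) = (-1 + J)/(8*(-2 + J)))
n(Q) = 30 (n(Q) = 5*6 = 30)
n(t(s(-4, -3))) + c = 30 + 35703 = 35733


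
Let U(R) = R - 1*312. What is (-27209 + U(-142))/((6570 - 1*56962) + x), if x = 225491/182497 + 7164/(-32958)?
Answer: 1320520995663/2405463956647 ≈ 0.54897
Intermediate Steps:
U(R) = -312 + R (U(R) = R - 312 = -312 + R)
x = 48605745/47736001 (x = 225491*(1/182497) + 7164*(-1/32958) = 32213/26071 - 398/1831 = 48605745/47736001 ≈ 1.0182)
(-27209 + U(-142))/((6570 - 1*56962) + x) = (-27209 + (-312 - 142))/((6570 - 1*56962) + 48605745/47736001) = (-27209 - 454)/((6570 - 56962) + 48605745/47736001) = -27663/(-50392 + 48605745/47736001) = -27663/(-2405463956647/47736001) = -27663*(-47736001/2405463956647) = 1320520995663/2405463956647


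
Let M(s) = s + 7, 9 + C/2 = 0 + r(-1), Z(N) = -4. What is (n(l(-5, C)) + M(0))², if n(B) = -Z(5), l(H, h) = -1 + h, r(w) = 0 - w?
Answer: 121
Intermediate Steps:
r(w) = -w
C = -16 (C = -18 + 2*(0 - 1*(-1)) = -18 + 2*(0 + 1) = -18 + 2*1 = -18 + 2 = -16)
M(s) = 7 + s
n(B) = 4 (n(B) = -1*(-4) = 4)
(n(l(-5, C)) + M(0))² = (4 + (7 + 0))² = (4 + 7)² = 11² = 121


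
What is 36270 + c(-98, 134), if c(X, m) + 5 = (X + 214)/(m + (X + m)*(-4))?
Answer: 181267/5 ≈ 36253.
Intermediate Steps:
c(X, m) = -5 + (214 + X)/(-4*X - 3*m) (c(X, m) = -5 + (X + 214)/(m + (X + m)*(-4)) = -5 + (214 + X)/(m + (-4*X - 4*m)) = -5 + (214 + X)/(-4*X - 3*m))
36270 + c(-98, 134) = 36270 + (-214 - 21*(-98) - 15*134)/(3*134 + 4*(-98)) = 36270 + (-214 + 2058 - 2010)/(402 - 392) = 36270 - 166/10 = 36270 + (⅒)*(-166) = 36270 - 83/5 = 181267/5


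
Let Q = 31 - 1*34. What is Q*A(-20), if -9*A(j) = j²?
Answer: 400/3 ≈ 133.33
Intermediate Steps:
A(j) = -j²/9
Q = -3 (Q = 31 - 34 = -3)
Q*A(-20) = -(-1)*(-20)²/3 = -(-1)*400/3 = -3*(-400/9) = 400/3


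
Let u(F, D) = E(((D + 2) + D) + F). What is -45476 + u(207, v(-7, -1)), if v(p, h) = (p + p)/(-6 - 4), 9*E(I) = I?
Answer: -681787/15 ≈ -45452.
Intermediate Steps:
E(I) = I/9
v(p, h) = -p/5 (v(p, h) = (2*p)/(-10) = (2*p)*(-⅒) = -p/5)
u(F, D) = 2/9 + F/9 + 2*D/9 (u(F, D) = (((D + 2) + D) + F)/9 = (((2 + D) + D) + F)/9 = ((2 + 2*D) + F)/9 = (2 + F + 2*D)/9 = 2/9 + F/9 + 2*D/9)
-45476 + u(207, v(-7, -1)) = -45476 + (2/9 + (⅑)*207 + 2*(-⅕*(-7))/9) = -45476 + (2/9 + 23 + (2/9)*(7/5)) = -45476 + (2/9 + 23 + 14/45) = -45476 + 353/15 = -681787/15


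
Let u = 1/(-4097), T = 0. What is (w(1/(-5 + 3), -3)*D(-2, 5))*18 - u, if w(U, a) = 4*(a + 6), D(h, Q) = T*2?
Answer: 1/4097 ≈ 0.00024408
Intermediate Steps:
D(h, Q) = 0 (D(h, Q) = 0*2 = 0)
w(U, a) = 24 + 4*a (w(U, a) = 4*(6 + a) = 24 + 4*a)
u = -1/4097 ≈ -0.00024408
(w(1/(-5 + 3), -3)*D(-2, 5))*18 - u = ((24 + 4*(-3))*0)*18 - 1*(-1/4097) = ((24 - 12)*0)*18 + 1/4097 = (12*0)*18 + 1/4097 = 0*18 + 1/4097 = 0 + 1/4097 = 1/4097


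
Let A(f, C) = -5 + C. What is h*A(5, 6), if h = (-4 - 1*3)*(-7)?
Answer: 49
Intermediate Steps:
h = 49 (h = (-4 - 3)*(-7) = -7*(-7) = 49)
h*A(5, 6) = 49*(-5 + 6) = 49*1 = 49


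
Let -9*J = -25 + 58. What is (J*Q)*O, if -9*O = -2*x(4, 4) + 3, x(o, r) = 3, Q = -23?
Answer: 253/9 ≈ 28.111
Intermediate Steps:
J = -11/3 (J = -(-25 + 58)/9 = -⅑*33 = -11/3 ≈ -3.6667)
O = ⅓ (O = -(-2*3 + 3)/9 = -(-6 + 3)/9 = -⅑*(-3) = ⅓ ≈ 0.33333)
(J*Q)*O = -11/3*(-23)*(⅓) = (253/3)*(⅓) = 253/9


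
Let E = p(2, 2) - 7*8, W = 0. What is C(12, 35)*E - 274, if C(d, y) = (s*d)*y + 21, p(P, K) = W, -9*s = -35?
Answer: -278750/3 ≈ -92917.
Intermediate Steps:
s = 35/9 (s = -⅑*(-35) = 35/9 ≈ 3.8889)
p(P, K) = 0
E = -56 (E = 0 - 7*8 = 0 - 56 = -56)
C(d, y) = 21 + 35*d*y/9 (C(d, y) = (35*d/9)*y + 21 = 35*d*y/9 + 21 = 21 + 35*d*y/9)
C(12, 35)*E - 274 = (21 + (35/9)*12*35)*(-56) - 274 = (21 + 4900/3)*(-56) - 274 = (4963/3)*(-56) - 274 = -277928/3 - 274 = -278750/3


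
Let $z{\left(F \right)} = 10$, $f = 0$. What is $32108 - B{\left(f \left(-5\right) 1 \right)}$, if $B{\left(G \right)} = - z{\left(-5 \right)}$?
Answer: $32118$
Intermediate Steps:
$B{\left(G \right)} = -10$ ($B{\left(G \right)} = \left(-1\right) 10 = -10$)
$32108 - B{\left(f \left(-5\right) 1 \right)} = 32108 - -10 = 32108 + 10 = 32118$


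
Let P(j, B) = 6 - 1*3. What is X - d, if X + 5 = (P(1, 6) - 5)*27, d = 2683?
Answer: -2742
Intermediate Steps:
P(j, B) = 3 (P(j, B) = 6 - 3 = 3)
X = -59 (X = -5 + (3 - 5)*27 = -5 - 2*27 = -5 - 54 = -59)
X - d = -59 - 1*2683 = -59 - 2683 = -2742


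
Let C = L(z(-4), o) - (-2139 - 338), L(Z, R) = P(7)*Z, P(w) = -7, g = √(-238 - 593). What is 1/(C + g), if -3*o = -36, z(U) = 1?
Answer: 2470/6101731 - I*√831/6101731 ≈ 0.0004048 - 4.7244e-6*I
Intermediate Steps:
o = 12 (o = -⅓*(-36) = 12)
g = I*√831 (g = √(-831) = I*√831 ≈ 28.827*I)
L(Z, R) = -7*Z
C = 2470 (C = -7*1 - (-2139 - 338) = -7 - 1*(-2477) = -7 + 2477 = 2470)
1/(C + g) = 1/(2470 + I*√831)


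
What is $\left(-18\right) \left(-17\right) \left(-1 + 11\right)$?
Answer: $3060$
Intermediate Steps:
$\left(-18\right) \left(-17\right) \left(-1 + 11\right) = 306 \cdot 10 = 3060$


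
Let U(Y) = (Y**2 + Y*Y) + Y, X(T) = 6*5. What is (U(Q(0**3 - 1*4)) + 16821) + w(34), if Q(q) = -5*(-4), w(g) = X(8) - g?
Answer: 17637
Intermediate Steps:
X(T) = 30
w(g) = 30 - g
Q(q) = 20
U(Y) = Y + 2*Y**2 (U(Y) = (Y**2 + Y**2) + Y = 2*Y**2 + Y = Y + 2*Y**2)
(U(Q(0**3 - 1*4)) + 16821) + w(34) = (20*(1 + 2*20) + 16821) + (30 - 1*34) = (20*(1 + 40) + 16821) + (30 - 34) = (20*41 + 16821) - 4 = (820 + 16821) - 4 = 17641 - 4 = 17637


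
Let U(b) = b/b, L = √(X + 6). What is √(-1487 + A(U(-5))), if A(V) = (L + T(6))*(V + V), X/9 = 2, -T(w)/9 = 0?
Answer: √(-1487 + 4*√6) ≈ 38.434*I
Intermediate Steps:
T(w) = 0 (T(w) = -9*0 = 0)
X = 18 (X = 9*2 = 18)
L = 2*√6 (L = √(18 + 6) = √24 = 2*√6 ≈ 4.8990)
U(b) = 1
A(V) = 4*V*√6 (A(V) = (2*√6 + 0)*(V + V) = (2*√6)*(2*V) = 4*V*√6)
√(-1487 + A(U(-5))) = √(-1487 + 4*1*√6) = √(-1487 + 4*√6)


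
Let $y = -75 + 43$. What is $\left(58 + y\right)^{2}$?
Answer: $676$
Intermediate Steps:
$y = -32$
$\left(58 + y\right)^{2} = \left(58 - 32\right)^{2} = 26^{2} = 676$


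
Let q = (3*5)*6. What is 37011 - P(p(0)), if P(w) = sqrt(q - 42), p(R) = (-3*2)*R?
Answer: 37011 - 4*sqrt(3) ≈ 37004.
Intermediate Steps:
q = 90 (q = 15*6 = 90)
p(R) = -6*R
P(w) = 4*sqrt(3) (P(w) = sqrt(90 - 42) = sqrt(48) = 4*sqrt(3))
37011 - P(p(0)) = 37011 - 4*sqrt(3)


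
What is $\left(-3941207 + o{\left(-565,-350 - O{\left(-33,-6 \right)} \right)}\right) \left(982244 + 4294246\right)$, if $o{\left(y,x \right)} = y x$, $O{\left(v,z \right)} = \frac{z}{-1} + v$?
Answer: $-19832806280880$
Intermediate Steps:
$O{\left(v,z \right)} = v - z$ ($O{\left(v,z \right)} = z \left(-1\right) + v = - z + v = v - z$)
$o{\left(y,x \right)} = x y$
$\left(-3941207 + o{\left(-565,-350 - O{\left(-33,-6 \right)} \right)}\right) \left(982244 + 4294246\right) = \left(-3941207 + \left(-350 - \left(-33 - -6\right)\right) \left(-565\right)\right) \left(982244 + 4294246\right) = \left(-3941207 + \left(-350 - \left(-33 + 6\right)\right) \left(-565\right)\right) 5276490 = \left(-3941207 + \left(-350 - -27\right) \left(-565\right)\right) 5276490 = \left(-3941207 + \left(-350 + 27\right) \left(-565\right)\right) 5276490 = \left(-3941207 - -182495\right) 5276490 = \left(-3941207 + 182495\right) 5276490 = \left(-3758712\right) 5276490 = -19832806280880$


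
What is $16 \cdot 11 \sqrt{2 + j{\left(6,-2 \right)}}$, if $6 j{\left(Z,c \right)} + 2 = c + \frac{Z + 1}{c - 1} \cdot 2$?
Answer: $\frac{176 \sqrt{5}}{3} \approx 131.18$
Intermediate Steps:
$j{\left(Z,c \right)} = - \frac{1}{3} + \frac{c}{6} + \frac{1 + Z}{3 \left(-1 + c\right)}$ ($j{\left(Z,c \right)} = - \frac{1}{3} + \frac{c + \frac{Z + 1}{c - 1} \cdot 2}{6} = - \frac{1}{3} + \frac{c + \frac{1 + Z}{-1 + c} 2}{6} = - \frac{1}{3} + \frac{c + \frac{2 \left(1 + Z\right)}{-1 + c}}{6} = - \frac{1}{3} + \left(\frac{c}{6} + \frac{1 + Z}{3 \left(-1 + c\right)}\right) = - \frac{1}{3} + \frac{c}{6} + \frac{1 + Z}{3 \left(-1 + c\right)}$)
$16 \cdot 11 \sqrt{2 + j{\left(6,-2 \right)}} = 16 \cdot 11 \sqrt{2 + \frac{4 + \left(-2\right)^{2} - -6 + 2 \cdot 6}{6 \left(-1 - 2\right)}} = 176 \sqrt{2 + \frac{4 + 4 + 6 + 12}{6 \left(-3\right)}} = 176 \sqrt{2 + \frac{1}{6} \left(- \frac{1}{3}\right) 26} = 176 \sqrt{2 - \frac{13}{9}} = 176 \sqrt{\frac{5}{9}} = 176 \frac{\sqrt{5}}{3} = \frac{176 \sqrt{5}}{3}$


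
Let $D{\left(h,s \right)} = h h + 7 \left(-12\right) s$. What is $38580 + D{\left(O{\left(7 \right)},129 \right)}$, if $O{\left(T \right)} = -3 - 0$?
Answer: $27753$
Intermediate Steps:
$O{\left(T \right)} = -3$ ($O{\left(T \right)} = -3 + 0 = -3$)
$D{\left(h,s \right)} = h^{2} - 84 s$
$38580 + D{\left(O{\left(7 \right)},129 \right)} = 38580 + \left(\left(-3\right)^{2} - 10836\right) = 38580 + \left(9 - 10836\right) = 38580 - 10827 = 27753$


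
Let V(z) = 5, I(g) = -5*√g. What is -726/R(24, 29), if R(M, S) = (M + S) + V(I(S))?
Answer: -363/29 ≈ -12.517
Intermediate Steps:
R(M, S) = 5 + M + S (R(M, S) = (M + S) + 5 = 5 + M + S)
-726/R(24, 29) = -726/(5 + 24 + 29) = -726/58 = -726*1/58 = -363/29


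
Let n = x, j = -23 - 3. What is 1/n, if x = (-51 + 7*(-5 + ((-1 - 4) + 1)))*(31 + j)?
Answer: -1/570 ≈ -0.0017544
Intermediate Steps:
j = -26
x = -570 (x = (-51 + 7*(-5 + ((-1 - 4) + 1)))*(31 - 26) = (-51 + 7*(-5 + (-5 + 1)))*5 = (-51 + 7*(-5 - 4))*5 = (-51 + 7*(-9))*5 = (-51 - 63)*5 = -114*5 = -570)
n = -570
1/n = 1/(-570) = -1/570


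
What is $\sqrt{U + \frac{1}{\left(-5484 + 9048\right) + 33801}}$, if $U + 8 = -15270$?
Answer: $\frac{i \sqrt{21330276154185}}{37365} \approx 123.6 i$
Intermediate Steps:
$U = -15278$ ($U = -8 - 15270 = -15278$)
$\sqrt{U + \frac{1}{\left(-5484 + 9048\right) + 33801}} = \sqrt{-15278 + \frac{1}{\left(-5484 + 9048\right) + 33801}} = \sqrt{-15278 + \frac{1}{3564 + 33801}} = \sqrt{-15278 + \frac{1}{37365}} = \sqrt{- \frac{570862469}{37365}} = \frac{i \sqrt{21330276154185}}{37365}$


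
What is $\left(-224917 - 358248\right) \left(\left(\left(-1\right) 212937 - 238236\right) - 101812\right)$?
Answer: $322481497525$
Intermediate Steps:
$\left(-224917 - 358248\right) \left(\left(\left(-1\right) 212937 - 238236\right) - 101812\right) = - 583165 \left(\left(-212937 - 238236\right) - 101812\right) = - 583165 \left(-451173 - 101812\right) = \left(-583165\right) \left(-552985\right) = 322481497525$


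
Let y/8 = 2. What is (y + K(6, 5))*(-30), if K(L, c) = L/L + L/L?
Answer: -540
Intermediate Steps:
y = 16 (y = 8*2 = 16)
K(L, c) = 2 (K(L, c) = 1 + 1 = 2)
(y + K(6, 5))*(-30) = (16 + 2)*(-30) = 18*(-30) = -540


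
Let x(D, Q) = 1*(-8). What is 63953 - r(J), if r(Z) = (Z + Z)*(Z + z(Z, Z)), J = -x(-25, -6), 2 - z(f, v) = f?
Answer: 63921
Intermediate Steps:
z(f, v) = 2 - f
x(D, Q) = -8
J = 8 (J = -1*(-8) = 8)
r(Z) = 4*Z (r(Z) = (Z + Z)*(Z + (2 - Z)) = (2*Z)*2 = 4*Z)
63953 - r(J) = 63953 - 4*8 = 63953 - 1*32 = 63953 - 32 = 63921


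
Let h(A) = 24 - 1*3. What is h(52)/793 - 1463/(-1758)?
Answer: 1197077/1394094 ≈ 0.85868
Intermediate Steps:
h(A) = 21 (h(A) = 24 - 3 = 21)
h(52)/793 - 1463/(-1758) = 21/793 - 1463/(-1758) = 21*(1/793) - 1463*(-1/1758) = 21/793 + 1463/1758 = 1197077/1394094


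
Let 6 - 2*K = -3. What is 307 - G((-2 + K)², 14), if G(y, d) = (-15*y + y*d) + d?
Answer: 1197/4 ≈ 299.25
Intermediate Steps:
K = 9/2 (K = 3 - ½*(-3) = 3 + 3/2 = 9/2 ≈ 4.5000)
G(y, d) = d - 15*y + d*y (G(y, d) = (-15*y + d*y) + d = d - 15*y + d*y)
307 - G((-2 + K)², 14) = 307 - (14 - 15*(-2 + 9/2)² + 14*(-2 + 9/2)²) = 307 - (14 - 15*(5/2)² + 14*(5/2)²) = 307 - (14 - 15*25/4 + 14*(25/4)) = 307 - (14 - 375/4 + 175/2) = 307 - 1*31/4 = 307 - 31/4 = 1197/4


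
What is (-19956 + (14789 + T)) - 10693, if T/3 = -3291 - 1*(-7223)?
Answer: -4064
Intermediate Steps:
T = 11796 (T = 3*(-3291 - 1*(-7223)) = 3*(-3291 + 7223) = 3*3932 = 11796)
(-19956 + (14789 + T)) - 10693 = (-19956 + (14789 + 11796)) - 10693 = (-19956 + 26585) - 10693 = 6629 - 10693 = -4064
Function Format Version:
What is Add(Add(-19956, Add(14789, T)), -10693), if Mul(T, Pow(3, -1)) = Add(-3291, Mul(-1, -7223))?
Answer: -4064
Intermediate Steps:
T = 11796 (T = Mul(3, Add(-3291, Mul(-1, -7223))) = Mul(3, Add(-3291, 7223)) = Mul(3, 3932) = 11796)
Add(Add(-19956, Add(14789, T)), -10693) = Add(Add(-19956, Add(14789, 11796)), -10693) = Add(Add(-19956, 26585), -10693) = Add(6629, -10693) = -4064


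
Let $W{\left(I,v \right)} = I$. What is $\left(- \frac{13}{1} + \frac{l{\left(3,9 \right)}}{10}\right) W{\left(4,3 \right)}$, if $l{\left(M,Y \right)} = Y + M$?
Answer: $- \frac{236}{5} \approx -47.2$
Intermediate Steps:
$l{\left(M,Y \right)} = M + Y$
$\left(- \frac{13}{1} + \frac{l{\left(3,9 \right)}}{10}\right) W{\left(4,3 \right)} = \left(- \frac{13}{1} + \frac{3 + 9}{10}\right) 4 = \left(\left(-13\right) 1 + 12 \cdot \frac{1}{10}\right) 4 = \left(-13 + \frac{6}{5}\right) 4 = \left(- \frac{59}{5}\right) 4 = - \frac{236}{5}$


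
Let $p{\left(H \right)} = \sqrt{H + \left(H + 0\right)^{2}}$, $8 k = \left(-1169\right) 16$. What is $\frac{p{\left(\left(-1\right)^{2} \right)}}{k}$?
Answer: $- \frac{\sqrt{2}}{2338} \approx -0.00060488$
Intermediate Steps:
$k = -2338$ ($k = \frac{\left(-1169\right) 16}{8} = \frac{1}{8} \left(-18704\right) = -2338$)
$p{\left(H \right)} = \sqrt{H + H^{2}}$
$\frac{p{\left(\left(-1\right)^{2} \right)}}{k} = \frac{\sqrt{\left(-1\right)^{2} \left(1 + \left(-1\right)^{2}\right)}}{-2338} = \sqrt{1 \left(1 + 1\right)} \left(- \frac{1}{2338}\right) = \sqrt{1 \cdot 2} \left(- \frac{1}{2338}\right) = \sqrt{2} \left(- \frac{1}{2338}\right) = - \frac{\sqrt{2}}{2338}$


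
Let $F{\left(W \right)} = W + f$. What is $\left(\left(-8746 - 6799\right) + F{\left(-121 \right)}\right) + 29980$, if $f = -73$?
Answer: $14241$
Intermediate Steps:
$F{\left(W \right)} = -73 + W$ ($F{\left(W \right)} = W - 73 = -73 + W$)
$\left(\left(-8746 - 6799\right) + F{\left(-121 \right)}\right) + 29980 = \left(\left(-8746 - 6799\right) - 194\right) + 29980 = \left(-15545 - 194\right) + 29980 = -15739 + 29980 = 14241$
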